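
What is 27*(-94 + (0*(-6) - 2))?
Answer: -2592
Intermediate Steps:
27*(-94 + (0*(-6) - 2)) = 27*(-94 + (0 - 2)) = 27*(-94 - 2) = 27*(-96) = -2592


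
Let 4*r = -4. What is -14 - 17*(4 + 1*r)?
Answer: -65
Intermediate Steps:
r = -1 (r = (¼)*(-4) = -1)
-14 - 17*(4 + 1*r) = -14 - 17*(4 + 1*(-1)) = -14 - 17*(4 - 1) = -14 - 17*3 = -14 - 51 = -65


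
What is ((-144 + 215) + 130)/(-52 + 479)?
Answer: 201/427 ≈ 0.47073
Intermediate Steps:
((-144 + 215) + 130)/(-52 + 479) = (71 + 130)/427 = 201*(1/427) = 201/427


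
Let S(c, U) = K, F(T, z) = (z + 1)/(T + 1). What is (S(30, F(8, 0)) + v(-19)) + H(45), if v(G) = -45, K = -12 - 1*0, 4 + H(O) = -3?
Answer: -64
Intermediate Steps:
H(O) = -7 (H(O) = -4 - 3 = -7)
F(T, z) = (1 + z)/(1 + T)
K = -12 (K = -12 + 0 = -12)
S(c, U) = -12
(S(30, F(8, 0)) + v(-19)) + H(45) = (-12 - 45) - 7 = -57 - 7 = -64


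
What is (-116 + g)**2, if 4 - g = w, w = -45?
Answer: 4489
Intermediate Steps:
g = 49 (g = 4 - 1*(-45) = 4 + 45 = 49)
(-116 + g)**2 = (-116 + 49)**2 = (-67)**2 = 4489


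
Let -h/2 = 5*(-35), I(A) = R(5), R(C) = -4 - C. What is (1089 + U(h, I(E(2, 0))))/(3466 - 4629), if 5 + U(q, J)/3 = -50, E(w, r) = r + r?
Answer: -924/1163 ≈ -0.79450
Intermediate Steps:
E(w, r) = 2*r
I(A) = -9 (I(A) = -4 - 1*5 = -4 - 5 = -9)
h = 350 (h = -10*(-35) = -2*(-175) = 350)
U(q, J) = -165 (U(q, J) = -15 + 3*(-50) = -15 - 150 = -165)
(1089 + U(h, I(E(2, 0))))/(3466 - 4629) = (1089 - 165)/(3466 - 4629) = 924/(-1163) = 924*(-1/1163) = -924/1163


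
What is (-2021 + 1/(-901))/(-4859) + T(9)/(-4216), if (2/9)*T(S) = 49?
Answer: 789607905/2171467664 ≈ 0.36363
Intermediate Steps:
T(S) = 441/2 (T(S) = (9/2)*49 = 441/2)
(-2021 + 1/(-901))/(-4859) + T(9)/(-4216) = (-2021 + 1/(-901))/(-4859) + (441/2)/(-4216) = (-2021 - 1/901)*(-1/4859) + (441/2)*(-1/4216) = -1820922/901*(-1/4859) - 441/8432 = 1820922/4377959 - 441/8432 = 789607905/2171467664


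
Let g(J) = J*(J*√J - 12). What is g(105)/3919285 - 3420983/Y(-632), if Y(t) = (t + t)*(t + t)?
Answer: -2681964090823/1252365193472 + 2205*√105/783857 ≈ -2.1127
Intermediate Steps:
Y(t) = 4*t² (Y(t) = (2*t)*(2*t) = 4*t²)
g(J) = J*(-12 + J^(3/2)) (g(J) = J*(J^(3/2) - 12) = J*(-12 + J^(3/2)))
g(105)/3919285 - 3420983/Y(-632) = (105^(5/2) - 12*105)/3919285 - 3420983/(4*(-632)²) = (11025*√105 - 1260)*(1/3919285) - 3420983/(4*399424) = (-1260 + 11025*√105)*(1/3919285) - 3420983/1597696 = (-252/783857 + 2205*√105/783857) - 3420983*1/1597696 = (-252/783857 + 2205*√105/783857) - 3420983/1597696 = -2681964090823/1252365193472 + 2205*√105/783857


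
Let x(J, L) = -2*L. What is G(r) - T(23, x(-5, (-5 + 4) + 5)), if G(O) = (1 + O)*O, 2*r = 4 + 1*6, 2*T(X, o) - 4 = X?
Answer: 33/2 ≈ 16.500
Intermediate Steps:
T(X, o) = 2 + X/2
r = 5 (r = (4 + 1*6)/2 = (4 + 6)/2 = (½)*10 = 5)
G(O) = O*(1 + O)
G(r) - T(23, x(-5, (-5 + 4) + 5)) = 5*(1 + 5) - (2 + (½)*23) = 5*6 - (2 + 23/2) = 30 - 1*27/2 = 30 - 27/2 = 33/2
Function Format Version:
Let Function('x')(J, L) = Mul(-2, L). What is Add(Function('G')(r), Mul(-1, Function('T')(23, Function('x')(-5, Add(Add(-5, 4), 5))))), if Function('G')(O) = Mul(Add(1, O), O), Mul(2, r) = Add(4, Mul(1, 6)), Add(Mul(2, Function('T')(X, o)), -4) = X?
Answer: Rational(33, 2) ≈ 16.500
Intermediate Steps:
Function('T')(X, o) = Add(2, Mul(Rational(1, 2), X))
r = 5 (r = Mul(Rational(1, 2), Add(4, Mul(1, 6))) = Mul(Rational(1, 2), Add(4, 6)) = Mul(Rational(1, 2), 10) = 5)
Function('G')(O) = Mul(O, Add(1, O))
Add(Function('G')(r), Mul(-1, Function('T')(23, Function('x')(-5, Add(Add(-5, 4), 5))))) = Add(Mul(5, Add(1, 5)), Mul(-1, Add(2, Mul(Rational(1, 2), 23)))) = Add(Mul(5, 6), Mul(-1, Add(2, Rational(23, 2)))) = Add(30, Mul(-1, Rational(27, 2))) = Add(30, Rational(-27, 2)) = Rational(33, 2)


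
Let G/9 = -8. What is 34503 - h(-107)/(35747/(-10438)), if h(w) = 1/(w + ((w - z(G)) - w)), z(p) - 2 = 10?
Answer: 8633650573/250229 ≈ 34503.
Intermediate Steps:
G = -72 (G = 9*(-8) = -72)
z(p) = 12 (z(p) = 2 + 10 = 12)
h(w) = 1/(-12 + w) (h(w) = 1/(w + ((w - 1*12) - w)) = 1/(w + ((w - 12) - w)) = 1/(w + ((-12 + w) - w)) = 1/(w - 12) = 1/(-12 + w))
34503 - h(-107)/(35747/(-10438)) = 34503 - 1/((-12 - 107)*(35747/(-10438))) = 34503 - 1/((-119)*(35747*(-1/10438))) = 34503 - (-1)/(119*(-35747/10438)) = 34503 - (-1)*(-10438)/(119*35747) = 34503 - 1*614/250229 = 34503 - 614/250229 = 8633650573/250229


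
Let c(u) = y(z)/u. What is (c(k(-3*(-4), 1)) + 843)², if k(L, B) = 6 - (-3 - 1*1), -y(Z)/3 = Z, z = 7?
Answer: 70711281/100 ≈ 7.0711e+5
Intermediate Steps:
y(Z) = -3*Z
k(L, B) = 10 (k(L, B) = 6 - (-3 - 1) = 6 - 1*(-4) = 6 + 4 = 10)
c(u) = -21/u (c(u) = (-3*7)/u = -21/u)
(c(k(-3*(-4), 1)) + 843)² = (-21/10 + 843)² = (8409/10)² = 70711281/100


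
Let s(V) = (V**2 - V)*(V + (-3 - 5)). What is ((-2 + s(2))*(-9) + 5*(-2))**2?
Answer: 13456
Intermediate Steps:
s(V) = (-8 + V)*(V**2 - V) (s(V) = (V**2 - V)*(V - 8) = (V**2 - V)*(-8 + V) = (-8 + V)*(V**2 - V))
((-2 + s(2))*(-9) + 5*(-2))**2 = ((-2 + 2*(8 + 2**2 - 9*2))*(-9) + 5*(-2))**2 = ((-2 + 2*(8 + 4 - 18))*(-9) - 10)**2 = ((-2 + 2*(-6))*(-9) - 10)**2 = ((-2 - 12)*(-9) - 10)**2 = (-14*(-9) - 10)**2 = (126 - 10)**2 = 116**2 = 13456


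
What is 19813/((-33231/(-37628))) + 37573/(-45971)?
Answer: 34271215172281/1527662301 ≈ 22434.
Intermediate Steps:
19813/((-33231/(-37628))) + 37573/(-45971) = 19813/((-33231*(-1/37628))) + 37573*(-1/45971) = 19813/(33231/37628) - 37573/45971 = 19813*(37628/33231) - 37573/45971 = 745523564/33231 - 37573/45971 = 34271215172281/1527662301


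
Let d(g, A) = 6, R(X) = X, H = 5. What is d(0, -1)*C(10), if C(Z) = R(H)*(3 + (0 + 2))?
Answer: 150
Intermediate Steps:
C(Z) = 25 (C(Z) = 5*(3 + (0 + 2)) = 5*(3 + 2) = 5*5 = 25)
d(0, -1)*C(10) = 6*25 = 150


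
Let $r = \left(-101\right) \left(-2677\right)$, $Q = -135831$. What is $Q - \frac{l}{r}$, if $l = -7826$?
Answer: $- \frac{36725570461}{270377} \approx -1.3583 \cdot 10^{5}$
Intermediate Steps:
$r = 270377$
$Q - \frac{l}{r} = -135831 - - \frac{7826}{270377} = -135831 + \frac{7826}{270377} = - \frac{36725570461}{270377}$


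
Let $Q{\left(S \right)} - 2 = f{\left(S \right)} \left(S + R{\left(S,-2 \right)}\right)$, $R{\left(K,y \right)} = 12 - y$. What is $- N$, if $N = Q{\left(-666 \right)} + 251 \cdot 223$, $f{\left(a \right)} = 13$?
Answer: $-47499$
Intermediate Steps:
$Q{\left(S \right)} = 184 + 13 S$ ($Q{\left(S \right)} = 2 + 13 \left(S + \left(12 - -2\right)\right) = 2 + 13 \left(S + \left(12 + 2\right)\right) = 2 + 13 \left(S + 14\right) = 2 + 13 \left(14 + S\right) = 2 + \left(182 + 13 S\right) = 184 + 13 S$)
$N = 47499$ ($N = \left(184 + 13 \left(-666\right)\right) + 251 \cdot 223 = \left(184 - 8658\right) + 55973 = -8474 + 55973 = 47499$)
$- N = \left(-1\right) 47499 = -47499$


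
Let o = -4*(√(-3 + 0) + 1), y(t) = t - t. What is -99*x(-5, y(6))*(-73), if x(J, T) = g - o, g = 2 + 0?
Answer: 43362 + 28908*I*√3 ≈ 43362.0 + 50070.0*I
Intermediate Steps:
y(t) = 0
g = 2
o = -4 - 4*I*√3 (o = -4*(√(-3) + 1) = -4*(I*√3 + 1) = -4*(1 + I*√3) = -4 - 4*I*√3 ≈ -4.0 - 6.9282*I)
x(J, T) = 6 + 4*I*√3 (x(J, T) = 2 - (-4 - 4*I*√3) = 2 + (4 + 4*I*√3) = 6 + 4*I*√3)
-99*x(-5, y(6))*(-73) = -99*(6 + 4*I*√3)*(-73) = (-594 - 396*I*√3)*(-73) = 43362 + 28908*I*√3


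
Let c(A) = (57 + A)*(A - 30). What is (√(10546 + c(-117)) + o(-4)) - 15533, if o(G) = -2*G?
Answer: -15525 + √19366 ≈ -15386.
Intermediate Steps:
c(A) = (-30 + A)*(57 + A) (c(A) = (57 + A)*(-30 + A) = (-30 + A)*(57 + A))
(√(10546 + c(-117)) + o(-4)) - 15533 = (√(10546 + (-1710 + (-117)² + 27*(-117))) - 2*(-4)) - 15533 = (√(10546 + (-1710 + 13689 - 3159)) + 8) - 15533 = (√(10546 + 8820) + 8) - 15533 = (√19366 + 8) - 15533 = (8 + √19366) - 15533 = -15525 + √19366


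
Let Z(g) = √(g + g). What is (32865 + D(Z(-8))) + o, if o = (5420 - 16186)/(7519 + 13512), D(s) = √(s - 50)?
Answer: 691173049/21031 + √(-50 + 4*I) ≈ 32865.0 + 7.0767*I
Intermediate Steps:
Z(g) = √2*√g (Z(g) = √(2*g) = √2*√g)
D(s) = √(-50 + s)
o = -10766/21031 ≈ -0.51191
(32865 + D(Z(-8))) + o = (32865 + √(-50 + √2*√(-8))) - 10766/21031 = (32865 + √(-50 + √2*(2*I*√2))) - 10766/21031 = (32865 + √(-50 + 4*I)) - 10766/21031 = 691173049/21031 + √(-50 + 4*I)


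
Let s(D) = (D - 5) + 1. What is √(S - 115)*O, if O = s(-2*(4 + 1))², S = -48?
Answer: 196*I*√163 ≈ 2502.4*I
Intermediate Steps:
s(D) = -4 + D (s(D) = (-5 + D) + 1 = -4 + D)
O = 196 (O = (-4 - 2*(4 + 1))² = (-4 - 2*5)² = (-4 - 10)² = (-14)² = 196)
√(S - 115)*O = √(-48 - 115)*196 = √(-163)*196 = (I*√163)*196 = 196*I*√163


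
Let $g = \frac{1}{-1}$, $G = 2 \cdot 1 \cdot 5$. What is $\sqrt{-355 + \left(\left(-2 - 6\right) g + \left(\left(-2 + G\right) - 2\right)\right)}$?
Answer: $i \sqrt{341} \approx 18.466 i$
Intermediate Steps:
$G = 10$ ($G = 2 \cdot 5 = 10$)
$g = -1$
$\sqrt{-355 + \left(\left(-2 - 6\right) g + \left(\left(-2 + G\right) - 2\right)\right)} = \sqrt{-355 + \left(\left(-2 - 6\right) \left(-1\right) + \left(\left(-2 + 10\right) - 2\right)\right)} = \sqrt{-355 + \left(\left(-2 - 6\right) \left(-1\right) + \left(8 - 2\right)\right)} = \sqrt{-355 + \left(\left(-8\right) \left(-1\right) + 6\right)} = \sqrt{-355 + \left(8 + 6\right)} = \sqrt{-355 + 14} = \sqrt{-341} = i \sqrt{341}$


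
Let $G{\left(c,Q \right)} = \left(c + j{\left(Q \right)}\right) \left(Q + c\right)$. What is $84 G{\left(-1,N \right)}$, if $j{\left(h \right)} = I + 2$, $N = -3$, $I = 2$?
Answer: $-1008$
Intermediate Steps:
$j{\left(h \right)} = 4$ ($j{\left(h \right)} = 2 + 2 = 4$)
$G{\left(c,Q \right)} = \left(4 + c\right) \left(Q + c\right)$ ($G{\left(c,Q \right)} = \left(c + 4\right) \left(Q + c\right) = \left(4 + c\right) \left(Q + c\right)$)
$84 G{\left(-1,N \right)} = 84 \left(\left(-1\right)^{2} + 4 \left(-3\right) + 4 \left(-1\right) - -3\right) = 84 \left(1 - 12 - 4 + 3\right) = 84 \left(-12\right) = -1008$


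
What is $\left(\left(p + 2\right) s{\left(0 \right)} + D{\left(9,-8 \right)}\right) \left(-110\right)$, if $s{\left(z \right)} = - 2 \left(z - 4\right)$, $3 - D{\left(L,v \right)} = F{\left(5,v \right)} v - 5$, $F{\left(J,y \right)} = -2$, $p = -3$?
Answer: $1760$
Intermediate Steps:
$D{\left(L,v \right)} = 8 + 2 v$ ($D{\left(L,v \right)} = 3 - \left(- 2 v - 5\right) = 3 - \left(-5 - 2 v\right) = 3 + \left(5 + 2 v\right) = 8 + 2 v$)
$s{\left(z \right)} = 8 - 2 z$ ($s{\left(z \right)} = - 2 \left(-4 + z\right) = 8 - 2 z$)
$\left(\left(p + 2\right) s{\left(0 \right)} + D{\left(9,-8 \right)}\right) \left(-110\right) = \left(\left(-3 + 2\right) \left(8 - 0\right) + \left(8 + 2 \left(-8\right)\right)\right) \left(-110\right) = \left(- (8 + 0) + \left(8 - 16\right)\right) \left(-110\right) = \left(\left(-1\right) 8 - 8\right) \left(-110\right) = \left(-8 - 8\right) \left(-110\right) = \left(-16\right) \left(-110\right) = 1760$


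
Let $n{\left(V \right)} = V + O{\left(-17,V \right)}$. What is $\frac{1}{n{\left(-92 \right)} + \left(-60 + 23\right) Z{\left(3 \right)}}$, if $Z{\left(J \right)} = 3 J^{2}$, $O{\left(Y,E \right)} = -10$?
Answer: $- \frac{1}{1101} \approx -0.00090826$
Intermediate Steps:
$n{\left(V \right)} = -10 + V$ ($n{\left(V \right)} = V - 10 = -10 + V$)
$\frac{1}{n{\left(-92 \right)} + \left(-60 + 23\right) Z{\left(3 \right)}} = \frac{1}{\left(-10 - 92\right) + \left(-60 + 23\right) 3 \cdot 3^{2}} = \frac{1}{-102 - 37 \cdot 3 \cdot 9} = \frac{1}{-102 - 999} = \frac{1}{-1101} = - \frac{1}{1101}$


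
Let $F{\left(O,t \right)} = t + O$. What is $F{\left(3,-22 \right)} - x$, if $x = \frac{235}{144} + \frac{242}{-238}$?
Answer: $- \frac{336125}{17136} \approx -19.615$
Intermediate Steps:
$F{\left(O,t \right)} = O + t$
$x = \frac{10541}{17136}$ ($x = 235 \cdot \frac{1}{144} + 242 \left(- \frac{1}{238}\right) = \frac{235}{144} - \frac{121}{119} = \frac{10541}{17136} \approx 0.61514$)
$F{\left(3,-22 \right)} - x = \left(3 - 22\right) - \frac{10541}{17136} = -19 - \frac{10541}{17136} = - \frac{336125}{17136}$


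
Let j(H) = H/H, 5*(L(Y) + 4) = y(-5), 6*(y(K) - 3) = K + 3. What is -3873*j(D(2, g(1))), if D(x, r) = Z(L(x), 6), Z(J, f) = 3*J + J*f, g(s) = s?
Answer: -3873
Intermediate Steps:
y(K) = 7/2 + K/6 (y(K) = 3 + (K + 3)/6 = 3 + (3 + K)/6 = 3 + (½ + K/6) = 7/2 + K/6)
L(Y) = -52/15 (L(Y) = -4 + (7/2 + (⅙)*(-5))/5 = -4 + (7/2 - ⅚)/5 = -4 + (⅕)*(8/3) = -4 + 8/15 = -52/15)
D(x, r) = -156/5 (D(x, r) = -52*(3 + 6)/15 = -52/15*9 = -156/5)
j(H) = 1
-3873*j(D(2, g(1))) = -3873*1 = -3873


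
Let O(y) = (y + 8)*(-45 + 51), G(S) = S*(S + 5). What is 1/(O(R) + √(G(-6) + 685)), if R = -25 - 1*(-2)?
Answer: -90/7409 - √691/7409 ≈ -0.015695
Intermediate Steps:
G(S) = S*(5 + S)
R = -23 (R = -25 + 2 = -23)
O(y) = 48 + 6*y (O(y) = (8 + y)*6 = 48 + 6*y)
1/(O(R) + √(G(-6) + 685)) = 1/((48 + 6*(-23)) + √(-6*(5 - 6) + 685)) = 1/((48 - 138) + √(-6*(-1) + 685)) = 1/(-90 + √(6 + 685)) = 1/(-90 + √691)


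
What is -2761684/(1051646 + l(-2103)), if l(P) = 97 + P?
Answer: -690421/262410 ≈ -2.6311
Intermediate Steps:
-2761684/(1051646 + l(-2103)) = -2761684/(1051646 + (97 - 2103)) = -2761684/(1051646 - 2006) = -2761684/1049640 = -2761684*1/1049640 = -690421/262410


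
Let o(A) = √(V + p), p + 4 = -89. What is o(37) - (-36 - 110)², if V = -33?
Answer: -21316 + 3*I*√14 ≈ -21316.0 + 11.225*I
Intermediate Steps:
p = -93 (p = -4 - 89 = -93)
o(A) = 3*I*√14 (o(A) = √(-33 - 93) = √(-126) = 3*I*√14)
o(37) - (-36 - 110)² = 3*I*√14 - (-36 - 110)² = 3*I*√14 - 1*(-146)² = 3*I*√14 - 1*21316 = 3*I*√14 - 21316 = -21316 + 3*I*√14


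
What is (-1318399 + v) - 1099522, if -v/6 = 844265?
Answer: -7483511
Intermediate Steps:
v = -5065590 (v = -6*844265 = -5065590)
(-1318399 + v) - 1099522 = (-1318399 - 5065590) - 1099522 = -6383989 - 1099522 = -7483511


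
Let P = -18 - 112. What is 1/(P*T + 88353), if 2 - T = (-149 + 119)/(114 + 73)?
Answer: 187/16469491 ≈ 1.1354e-5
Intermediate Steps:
T = 404/187 (T = 2 - (-149 + 119)/(114 + 73) = 2 - (-30)/187 = 2 - 1*(-30/187) = 2 + 30/187 = 404/187 ≈ 2.1604)
P = -130
1/(P*T + 88353) = 1/(-130*404/187 + 88353) = 1/(-52520/187 + 88353) = 1/(16469491/187) = 187/16469491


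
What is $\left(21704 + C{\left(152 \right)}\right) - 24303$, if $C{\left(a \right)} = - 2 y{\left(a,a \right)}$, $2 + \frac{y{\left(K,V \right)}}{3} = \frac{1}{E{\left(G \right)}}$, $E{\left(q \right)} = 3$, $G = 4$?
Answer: $-2589$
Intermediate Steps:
$y{\left(K,V \right)} = -5$ ($y{\left(K,V \right)} = -6 + \frac{3}{3} = -6 + 3 \cdot \frac{1}{3} = -6 + 1 = -5$)
$C{\left(a \right)} = 10$ ($C{\left(a \right)} = \left(-2\right) \left(-5\right) = 10$)
$\left(21704 + C{\left(152 \right)}\right) - 24303 = \left(21704 + 10\right) - 24303 = 21714 - 24303 = -2589$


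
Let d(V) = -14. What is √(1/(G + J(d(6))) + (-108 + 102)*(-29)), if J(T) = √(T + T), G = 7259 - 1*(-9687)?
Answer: √2*√((2948605 + 348*I*√7)/(8473 + I*√7))/2 ≈ 13.191 - 6.9846e-10*I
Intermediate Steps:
G = 16946 (G = 7259 + 9687 = 16946)
J(T) = √2*√T (J(T) = √(2*T) = √2*√T)
√(1/(G + J(d(6))) + (-108 + 102)*(-29)) = √(1/(16946 + √2*√(-14)) + (-108 + 102)*(-29)) = √(1/(16946 + √2*(I*√14)) - 6*(-29)) = √(1/(16946 + 2*I*√7) + 174) = √(174 + 1/(16946 + 2*I*√7))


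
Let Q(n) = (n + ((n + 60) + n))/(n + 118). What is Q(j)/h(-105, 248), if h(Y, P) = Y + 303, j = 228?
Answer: 62/5709 ≈ 0.010860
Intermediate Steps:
h(Y, P) = 303 + Y
Q(n) = (60 + 3*n)/(118 + n) (Q(n) = (n + ((60 + n) + n))/(118 + n) = (n + (60 + 2*n))/(118 + n) = (60 + 3*n)/(118 + n))
Q(j)/h(-105, 248) = (3*(20 + 228)/(118 + 228))/(303 - 105) = (3*248/346)/198 = (3*(1/346)*248)*(1/198) = (372/173)*(1/198) = 62/5709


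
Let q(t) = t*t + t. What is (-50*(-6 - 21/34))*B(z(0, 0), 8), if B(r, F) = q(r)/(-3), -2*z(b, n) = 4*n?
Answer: 0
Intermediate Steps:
q(t) = t + t² (q(t) = t² + t = t + t²)
z(b, n) = -2*n
B(r, F) = -r*(1 + r)/3 (B(r, F) = (r*(1 + r))/(-3) = (r*(1 + r))*(-⅓) = -r*(1 + r)/3)
(-50*(-6 - 21/34))*B(z(0, 0), 8) = (-50*(-6 - 21/34))*(-(-2*0)*(1 - 2*0)/3) = (-50*(-6 - 21/34))*(-⅓*0*(1 + 0)) = (-50*(-6 - 1*21/34))*(-⅓*0*1) = -50*(-6 - 21/34)*0 = -50*(-225/34)*0 = (5625/17)*0 = 0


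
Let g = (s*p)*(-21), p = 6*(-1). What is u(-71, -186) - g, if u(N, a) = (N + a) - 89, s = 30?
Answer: -4126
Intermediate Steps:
p = -6
g = 3780 (g = (30*(-6))*(-21) = -180*(-21) = 3780)
u(N, a) = -89 + N + a
u(-71, -186) - g = (-89 - 71 - 186) - 1*3780 = -346 - 3780 = -4126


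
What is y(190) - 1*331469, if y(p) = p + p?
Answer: -331089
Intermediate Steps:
y(p) = 2*p
y(190) - 1*331469 = 2*190 - 1*331469 = 380 - 331469 = -331089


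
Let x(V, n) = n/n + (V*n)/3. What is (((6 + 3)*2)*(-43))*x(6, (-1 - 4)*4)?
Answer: 30186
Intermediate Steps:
x(V, n) = 1 + V*n/3 (x(V, n) = 1 + (V*n)*(⅓) = 1 + V*n/3)
(((6 + 3)*2)*(-43))*x(6, (-1 - 4)*4) = (((6 + 3)*2)*(-43))*(1 + (⅓)*6*((-1 - 4)*4)) = ((9*2)*(-43))*(1 + (⅓)*6*(-5*4)) = (18*(-43))*(1 + (⅓)*6*(-20)) = -774*(1 - 40) = -774*(-39) = 30186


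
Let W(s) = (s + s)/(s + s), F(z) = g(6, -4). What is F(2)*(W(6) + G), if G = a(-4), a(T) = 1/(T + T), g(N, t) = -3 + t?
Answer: -49/8 ≈ -6.1250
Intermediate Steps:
F(z) = -7 (F(z) = -3 - 4 = -7)
W(s) = 1 (W(s) = (2*s)/((2*s)) = (2*s)*(1/(2*s)) = 1)
a(T) = 1/(2*T)
G = -⅛ (G = (½)/(-4) = (½)*(-¼) = -⅛ ≈ -0.12500)
F(2)*(W(6) + G) = -7*(1 - ⅛) = -7*7/8 = -49/8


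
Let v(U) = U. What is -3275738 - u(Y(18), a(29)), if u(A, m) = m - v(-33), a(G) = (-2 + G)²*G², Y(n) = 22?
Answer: -3888860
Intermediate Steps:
a(G) = G²*(-2 + G)²
u(A, m) = 33 + m (u(A, m) = m - 1*(-33) = m + 33 = 33 + m)
-3275738 - u(Y(18), a(29)) = -3275738 - (33 + 29²*(-2 + 29)²) = -3275738 - (33 + 841*27²) = -3275738 - (33 + 841*729) = -3275738 - (33 + 613089) = -3275738 - 1*613122 = -3275738 - 613122 = -3888860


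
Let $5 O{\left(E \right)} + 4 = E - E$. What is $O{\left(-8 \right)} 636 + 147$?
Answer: $- \frac{1809}{5} \approx -361.8$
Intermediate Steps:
$O{\left(E \right)} = - \frac{4}{5}$ ($O{\left(E \right)} = - \frac{4}{5} + \frac{E - E}{5} = - \frac{4}{5} + \frac{1}{5} \cdot 0 = - \frac{4}{5} + 0 = - \frac{4}{5}$)
$O{\left(-8 \right)} 636 + 147 = \left(- \frac{4}{5}\right) 636 + 147 = - \frac{2544}{5} + 147 = - \frac{1809}{5}$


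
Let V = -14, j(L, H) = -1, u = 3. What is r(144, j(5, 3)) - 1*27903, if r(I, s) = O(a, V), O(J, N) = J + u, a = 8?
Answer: -27892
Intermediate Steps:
O(J, N) = 3 + J (O(J, N) = J + 3 = 3 + J)
r(I, s) = 11 (r(I, s) = 3 + 8 = 11)
r(144, j(5, 3)) - 1*27903 = 11 - 1*27903 = 11 - 27903 = -27892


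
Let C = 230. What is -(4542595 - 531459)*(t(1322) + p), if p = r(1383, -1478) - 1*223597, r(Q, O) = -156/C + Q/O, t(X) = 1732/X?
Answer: 50382265012188892352/56175085 ≈ 8.9688e+11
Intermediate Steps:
r(Q, O) = -78/115 + Q/O (r(Q, O) = -156/230 + Q/O = -156*1/230 + Q/O = -78/115 + Q/O)
p = -38005056419/169970 (p = (-78/115 + 1383/(-1478)) - 1*223597 = (-78/115 + 1383*(-1/1478)) - 223597 = (-78/115 - 1383/1478) - 223597 = -274329/169970 - 223597 = -38005056419/169970 ≈ -2.2360e+5)
-(4542595 - 531459)*(t(1322) + p) = -(4542595 - 531459)*(1732/1322 - 38005056419/169970) = -4011136*(1732*(1/1322) - 38005056419/169970) = -4011136*(866/661 - 38005056419/169970) = -4011136*(-25121195098939)/112350170 = -1*(-50382265012188892352/56175085) = 50382265012188892352/56175085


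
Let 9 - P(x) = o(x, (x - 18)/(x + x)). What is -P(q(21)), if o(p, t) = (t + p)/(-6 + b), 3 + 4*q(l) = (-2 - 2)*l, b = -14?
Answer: -18463/2320 ≈ -7.9582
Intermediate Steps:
q(l) = -3/4 - l (q(l) = -3/4 + ((-2 - 2)*l)/4 = -3/4 + (-4*l)/4 = -3/4 - l)
o(p, t) = -p/20 - t/20 (o(p, t) = (t + p)/(-6 - 14) = (p + t)/(-20) = (p + t)*(-1/20) = -p/20 - t/20)
P(x) = 9 + x/20 + (-18 + x)/(40*x) (P(x) = 9 - (-x/20 - (x - 18)/(20*(x + x))) = 9 - (-x/20 - (-18 + x)/(20*(2*x))) = 9 - (-x/20 - (-18 + x)*1/(2*x)/20) = 9 - (-x/20 - (-18 + x)/(40*x)) = 9 + (x/20 + (-18 + x)/(40*x)) = 9 + x/20 + (-18 + x)/(40*x))
-P(q(21)) = -(361/40 - 9/(20*(-3/4 - 1*21)) + (-3/4 - 1*21)/20) = -(361/40 - 9/(20*(-3/4 - 21)) + (-3/4 - 21)/20) = -(361/40 - 9/(20*(-87/4)) + (1/20)*(-87/4)) = -(361/40 - 9/20*(-4/87) - 87/80) = -(361/40 + 3/145 - 87/80) = -1*18463/2320 = -18463/2320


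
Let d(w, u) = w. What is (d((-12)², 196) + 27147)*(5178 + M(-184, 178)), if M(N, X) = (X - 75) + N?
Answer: 139102227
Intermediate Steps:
M(N, X) = -75 + N + X (M(N, X) = (-75 + X) + N = -75 + N + X)
(d((-12)², 196) + 27147)*(5178 + M(-184, 178)) = ((-12)² + 27147)*(5178 + (-75 - 184 + 178)) = (144 + 27147)*(5178 - 81) = 27291*5097 = 139102227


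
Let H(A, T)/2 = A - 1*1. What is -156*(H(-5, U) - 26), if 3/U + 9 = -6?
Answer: 5928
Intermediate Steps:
U = -⅕ (U = 3/(-9 - 6) = 3/(-15) = 3*(-1/15) = -⅕ ≈ -0.20000)
H(A, T) = -2 + 2*A (H(A, T) = 2*(A - 1*1) = 2*(A - 1) = 2*(-1 + A) = -2 + 2*A)
-156*(H(-5, U) - 26) = -156*((-2 + 2*(-5)) - 26) = -156*((-2 - 10) - 26) = -156*(-12 - 26) = -156*(-38) = 5928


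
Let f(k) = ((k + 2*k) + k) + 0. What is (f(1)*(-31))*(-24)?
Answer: 2976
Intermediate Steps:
f(k) = 4*k (f(k) = (3*k + k) + 0 = 4*k + 0 = 4*k)
(f(1)*(-31))*(-24) = ((4*1)*(-31))*(-24) = (4*(-31))*(-24) = -124*(-24) = 2976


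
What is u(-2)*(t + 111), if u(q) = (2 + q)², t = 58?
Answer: 0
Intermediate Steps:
u(-2)*(t + 111) = (2 - 2)²*(58 + 111) = 0²*169 = 0*169 = 0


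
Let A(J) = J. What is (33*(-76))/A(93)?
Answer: -836/31 ≈ -26.968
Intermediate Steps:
(33*(-76))/A(93) = (33*(-76))/93 = -2508*1/93 = -836/31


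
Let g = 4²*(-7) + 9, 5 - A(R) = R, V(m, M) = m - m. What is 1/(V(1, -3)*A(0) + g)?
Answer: -1/103 ≈ -0.0097087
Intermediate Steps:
V(m, M) = 0
A(R) = 5 - R
g = -103 (g = 16*(-7) + 9 = -112 + 9 = -103)
1/(V(1, -3)*A(0) + g) = 1/(0*(5 - 1*0) - 103) = 1/(0*(5 + 0) - 103) = 1/(0*5 - 103) = 1/(0 - 103) = 1/(-103) = -1/103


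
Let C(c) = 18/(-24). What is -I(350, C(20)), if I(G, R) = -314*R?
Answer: -471/2 ≈ -235.50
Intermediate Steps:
C(c) = -¾ (C(c) = 18*(-1/24) = -¾)
-I(350, C(20)) = -(-314)*(-3)/4 = -1*471/2 = -471/2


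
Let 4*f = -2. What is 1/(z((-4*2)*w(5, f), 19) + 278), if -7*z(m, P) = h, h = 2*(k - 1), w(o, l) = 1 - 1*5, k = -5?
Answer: 7/1958 ≈ 0.0035751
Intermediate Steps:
f = -1/2 (f = (1/4)*(-2) = -1/2 ≈ -0.50000)
w(o, l) = -4 (w(o, l) = 1 - 5 = -4)
h = -12 (h = 2*(-5 - 1) = 2*(-6) = -12)
z(m, P) = 12/7 (z(m, P) = -1/7*(-12) = 12/7)
1/(z((-4*2)*w(5, f), 19) + 278) = 1/(12/7 + 278) = 1/(1958/7) = 7/1958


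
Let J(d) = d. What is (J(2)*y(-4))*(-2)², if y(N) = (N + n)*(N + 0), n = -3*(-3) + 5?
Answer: -320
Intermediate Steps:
n = 14 (n = 9 + 5 = 14)
y(N) = N*(14 + N) (y(N) = (N + 14)*(N + 0) = (14 + N)*N = N*(14 + N))
(J(2)*y(-4))*(-2)² = (2*(-4*(14 - 4)))*(-2)² = (2*(-4*10))*4 = (2*(-40))*4 = -80*4 = -320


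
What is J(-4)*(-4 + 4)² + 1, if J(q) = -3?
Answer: 1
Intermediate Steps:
J(-4)*(-4 + 4)² + 1 = -3*(-4 + 4)² + 1 = -3*0² + 1 = -3*0 + 1 = 0 + 1 = 1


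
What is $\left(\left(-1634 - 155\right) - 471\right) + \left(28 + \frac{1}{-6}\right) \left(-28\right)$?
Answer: $- \frac{9118}{3} \approx -3039.3$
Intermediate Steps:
$\left(\left(-1634 - 155\right) - 471\right) + \left(28 + \frac{1}{-6}\right) \left(-28\right) = \left(-1789 - 471\right) + \left(28 - \frac{1}{6}\right) \left(-28\right) = -2260 + \frac{167}{6} \left(-28\right) = -2260 - \frac{2338}{3} = - \frac{9118}{3}$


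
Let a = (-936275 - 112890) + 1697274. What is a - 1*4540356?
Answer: -3892247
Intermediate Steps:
a = 648109 (a = -1049165 + 1697274 = 648109)
a - 1*4540356 = 648109 - 1*4540356 = 648109 - 4540356 = -3892247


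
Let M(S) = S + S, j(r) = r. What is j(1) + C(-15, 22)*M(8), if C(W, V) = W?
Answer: -239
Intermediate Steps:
M(S) = 2*S
j(1) + C(-15, 22)*M(8) = 1 - 30*8 = 1 - 15*16 = 1 - 240 = -239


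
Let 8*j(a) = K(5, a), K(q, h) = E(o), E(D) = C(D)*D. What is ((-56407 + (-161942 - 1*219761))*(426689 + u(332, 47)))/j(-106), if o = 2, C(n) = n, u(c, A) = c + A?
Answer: -374205522960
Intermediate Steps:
u(c, A) = A + c
E(D) = D² (E(D) = D*D = D²)
K(q, h) = 4 (K(q, h) = 2² = 4)
j(a) = ½ (j(a) = (⅛)*4 = ½)
((-56407 + (-161942 - 1*219761))*(426689 + u(332, 47)))/j(-106) = ((-56407 + (-161942 - 1*219761))*(426689 + (47 + 332)))/(½) = ((-56407 + (-161942 - 219761))*(426689 + 379))*2 = ((-56407 - 381703)*427068)*2 = -438110*427068*2 = -187102761480*2 = -374205522960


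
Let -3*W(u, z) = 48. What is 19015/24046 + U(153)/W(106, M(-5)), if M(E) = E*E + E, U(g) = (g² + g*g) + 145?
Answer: -564484029/192368 ≈ -2934.4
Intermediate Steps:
U(g) = 145 + 2*g² (U(g) = (g² + g²) + 145 = 2*g² + 145 = 145 + 2*g²)
M(E) = E + E² (M(E) = E² + E = E + E²)
W(u, z) = -16 (W(u, z) = -⅓*48 = -16)
19015/24046 + U(153)/W(106, M(-5)) = 19015/24046 + (145 + 2*153²)/(-16) = 19015*(1/24046) + (145 + 2*23409)*(-1/16) = 19015/24046 + (145 + 46818)*(-1/16) = 19015/24046 + 46963*(-1/16) = 19015/24046 - 46963/16 = -564484029/192368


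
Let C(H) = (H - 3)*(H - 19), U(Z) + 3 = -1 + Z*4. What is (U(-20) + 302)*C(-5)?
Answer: 41856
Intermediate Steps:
U(Z) = -4 + 4*Z (U(Z) = -3 + (-1 + Z*4) = -3 + (-1 + 4*Z) = -4 + 4*Z)
C(H) = (-19 + H)*(-3 + H) (C(H) = (-3 + H)*(-19 + H) = (-19 + H)*(-3 + H))
(U(-20) + 302)*C(-5) = ((-4 + 4*(-20)) + 302)*(57 + (-5)**2 - 22*(-5)) = ((-4 - 80) + 302)*(57 + 25 + 110) = (-84 + 302)*192 = 218*192 = 41856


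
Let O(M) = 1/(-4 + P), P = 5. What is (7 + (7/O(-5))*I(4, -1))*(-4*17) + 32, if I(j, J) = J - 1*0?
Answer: 32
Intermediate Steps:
I(j, J) = J (I(j, J) = J + 0 = J)
O(M) = 1 (O(M) = 1/(-4 + 5) = 1/1 = 1)
(7 + (7/O(-5))*I(4, -1))*(-4*17) + 32 = (7 + (7/1)*(-1))*(-4*17) + 32 = (7 + (7*1)*(-1))*(-68) + 32 = (7 + 7*(-1))*(-68) + 32 = (7 - 7)*(-68) + 32 = 0*(-68) + 32 = 0 + 32 = 32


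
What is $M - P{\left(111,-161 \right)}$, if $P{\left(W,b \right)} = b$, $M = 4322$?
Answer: $4483$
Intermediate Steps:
$M - P{\left(111,-161 \right)} = 4322 - -161 = 4322 + 161 = 4483$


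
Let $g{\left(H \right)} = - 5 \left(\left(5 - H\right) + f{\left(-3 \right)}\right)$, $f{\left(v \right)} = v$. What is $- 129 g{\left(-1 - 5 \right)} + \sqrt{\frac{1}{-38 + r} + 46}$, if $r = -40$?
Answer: $5160 + \frac{\sqrt{279786}}{78} \approx 5166.8$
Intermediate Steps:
$g{\left(H \right)} = -10 + 5 H$ ($g{\left(H \right)} = - 5 \left(\left(5 - H\right) - 3\right) = - 5 \left(2 - H\right) = -10 + 5 H$)
$- 129 g{\left(-1 - 5 \right)} + \sqrt{\frac{1}{-38 + r} + 46} = - 129 \left(-10 + 5 \left(-1 - 5\right)\right) + \sqrt{\frac{1}{-38 - 40} + 46} = - 129 \left(-10 + 5 \left(-6\right)\right) + \sqrt{\frac{1}{-78} + 46} = - 129 \left(-10 - 30\right) + \sqrt{- \frac{1}{78} + 46} = \left(-129\right) \left(-40\right) + \sqrt{\frac{3587}{78}} = 5160 + \frac{\sqrt{279786}}{78}$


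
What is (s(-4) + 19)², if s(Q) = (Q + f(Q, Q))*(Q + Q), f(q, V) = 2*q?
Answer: 13225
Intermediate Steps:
s(Q) = 6*Q² (s(Q) = (Q + 2*Q)*(Q + Q) = (3*Q)*(2*Q) = 6*Q²)
(s(-4) + 19)² = (6*(-4)² + 19)² = (6*16 + 19)² = (96 + 19)² = 115² = 13225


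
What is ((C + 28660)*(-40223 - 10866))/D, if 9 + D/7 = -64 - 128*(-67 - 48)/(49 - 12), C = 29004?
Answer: -6411873856/4949 ≈ -1.2956e+6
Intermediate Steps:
D = 84133/37 (D = -63 + 7*(-64 - 128*(-67 - 48)/(49 - 12)) = -63 + 7*(-64 - (-14720)/37) = -63 + 7*(-64 - 128*(-115/37)) = -63 + 7*(-64 + 14720/37) = -63 + 7*(12352/37) = -63 + 86464/37 = 84133/37 ≈ 2273.9)
((C + 28660)*(-40223 - 10866))/D = ((29004 + 28660)*(-40223 - 10866))/(84133/37) = (57664*(-51089))*(37/84133) = -2945996096*37/84133 = -6411873856/4949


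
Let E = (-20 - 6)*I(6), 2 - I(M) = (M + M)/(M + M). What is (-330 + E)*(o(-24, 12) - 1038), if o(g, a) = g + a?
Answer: 373800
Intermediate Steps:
I(M) = 1 (I(M) = 2 - (M + M)/(M + M) = 2 - 2*M/(2*M) = 2 - 2*M*1/(2*M) = 2 - 1*1 = 2 - 1 = 1)
o(g, a) = a + g
E = -26 (E = (-20 - 6)*1 = -26*1 = -26)
(-330 + E)*(o(-24, 12) - 1038) = (-330 - 26)*((12 - 24) - 1038) = -356*(-12 - 1038) = -356*(-1050) = 373800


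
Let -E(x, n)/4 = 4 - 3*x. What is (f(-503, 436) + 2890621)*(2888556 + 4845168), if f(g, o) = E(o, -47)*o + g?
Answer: 39939224450856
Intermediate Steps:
E(x, n) = -16 + 12*x (E(x, n) = -4*(4 - 3*x) = -16 + 12*x)
f(g, o) = g + o*(-16 + 12*o) (f(g, o) = (-16 + 12*o)*o + g = o*(-16 + 12*o) + g = g + o*(-16 + 12*o))
(f(-503, 436) + 2890621)*(2888556 + 4845168) = ((-503 + 4*436*(-4 + 3*436)) + 2890621)*(2888556 + 4845168) = ((-503 + 4*436*(-4 + 1308)) + 2890621)*7733724 = ((-503 + 4*436*1304) + 2890621)*7733724 = ((-503 + 2274176) + 2890621)*7733724 = (2273673 + 2890621)*7733724 = 5164294*7733724 = 39939224450856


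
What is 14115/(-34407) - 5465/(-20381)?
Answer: -33214520/233749689 ≈ -0.14209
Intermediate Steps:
14115/(-34407) - 5465/(-20381) = 14115*(-1/34407) - 5465*(-1/20381) = -4705/11469 + 5465/20381 = -33214520/233749689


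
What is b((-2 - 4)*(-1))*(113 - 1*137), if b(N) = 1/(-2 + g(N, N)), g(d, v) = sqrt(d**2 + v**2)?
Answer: -12/17 - 36*sqrt(2)/17 ≈ -3.7007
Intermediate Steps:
b(N) = 1/(-2 + sqrt(2)*sqrt(N**2)) (b(N) = 1/(-2 + sqrt(N**2 + N**2)) = 1/(-2 + sqrt(2*N**2)) = 1/(-2 + sqrt(2)*sqrt(N**2)))
b((-2 - 4)*(-1))*(113 - 1*137) = (113 - 1*137)/(-2 + sqrt(2)*sqrt(((-2 - 4)*(-1))**2)) = (113 - 137)/(-2 + sqrt(2)*sqrt((-6*(-1))**2)) = -24/(-2 + sqrt(2)*sqrt(6**2)) = -24/(-2 + sqrt(2)*sqrt(36)) = -24/(-2 + sqrt(2)*6) = -24/(-2 + 6*sqrt(2))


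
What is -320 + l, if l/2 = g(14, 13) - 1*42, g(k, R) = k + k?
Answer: -348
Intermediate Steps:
g(k, R) = 2*k
l = -28 (l = 2*(2*14 - 1*42) = 2*(28 - 42) = 2*(-14) = -28)
-320 + l = -320 - 28 = -348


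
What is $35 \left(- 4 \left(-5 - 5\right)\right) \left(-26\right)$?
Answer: $-36400$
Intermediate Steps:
$35 \left(- 4 \left(-5 - 5\right)\right) \left(-26\right) = 35 \left(\left(-4\right) \left(-10\right)\right) \left(-26\right) = 35 \cdot 40 \left(-26\right) = 1400 \left(-26\right) = -36400$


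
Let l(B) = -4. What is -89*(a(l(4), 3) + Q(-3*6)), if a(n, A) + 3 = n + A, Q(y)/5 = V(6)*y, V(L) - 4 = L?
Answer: 80456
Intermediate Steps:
V(L) = 4 + L
Q(y) = 50*y (Q(y) = 5*((4 + 6)*y) = 5*(10*y) = 50*y)
a(n, A) = -3 + A + n (a(n, A) = -3 + (n + A) = -3 + (A + n) = -3 + A + n)
-89*(a(l(4), 3) + Q(-3*6)) = -89*((-3 + 3 - 4) + 50*(-3*6)) = -89*(-4 + 50*(-18)) = -89*(-4 - 900) = -89*(-904) = 80456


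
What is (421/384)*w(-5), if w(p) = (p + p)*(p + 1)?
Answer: 2105/48 ≈ 43.854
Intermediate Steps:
w(p) = 2*p*(1 + p) (w(p) = (2*p)*(1 + p) = 2*p*(1 + p))
(421/384)*w(-5) = (421/384)*(2*(-5)*(1 - 5)) = (421*(1/384))*(2*(-5)*(-4)) = (421/384)*40 = 2105/48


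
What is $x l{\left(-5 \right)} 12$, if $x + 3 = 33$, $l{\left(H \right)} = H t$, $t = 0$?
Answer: $0$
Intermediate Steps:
$l{\left(H \right)} = 0$ ($l{\left(H \right)} = H 0 = 0$)
$x = 30$ ($x = -3 + 33 = 30$)
$x l{\left(-5 \right)} 12 = 30 \cdot 0 \cdot 12 = 0 \cdot 12 = 0$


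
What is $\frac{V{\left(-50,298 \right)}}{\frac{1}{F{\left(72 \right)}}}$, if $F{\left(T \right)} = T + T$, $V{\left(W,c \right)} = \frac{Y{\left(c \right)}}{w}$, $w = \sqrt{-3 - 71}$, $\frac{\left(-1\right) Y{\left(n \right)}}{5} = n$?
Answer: $\frac{107280 i \sqrt{74}}{37} \approx 24942.0 i$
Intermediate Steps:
$Y{\left(n \right)} = - 5 n$
$w = i \sqrt{74}$ ($w = \sqrt{-74} = i \sqrt{74} \approx 8.6023 i$)
$V{\left(W,c \right)} = \frac{5 i c \sqrt{74}}{74}$ ($V{\left(W,c \right)} = \frac{\left(-5\right) c}{i \sqrt{74}} = - 5 c \left(- \frac{i \sqrt{74}}{74}\right) = \frac{5 i c \sqrt{74}}{74}$)
$F{\left(T \right)} = 2 T$
$\frac{V{\left(-50,298 \right)}}{\frac{1}{F{\left(72 \right)}}} = \frac{\frac{5}{74} i 298 \sqrt{74}}{\frac{1}{2 \cdot 72}} = \frac{\frac{745}{37} i \sqrt{74}}{\frac{1}{144}} = \frac{745 i \sqrt{74}}{37} \frac{1}{\frac{1}{144}} = \frac{745 i \sqrt{74}}{37} \cdot 144 = \frac{107280 i \sqrt{74}}{37}$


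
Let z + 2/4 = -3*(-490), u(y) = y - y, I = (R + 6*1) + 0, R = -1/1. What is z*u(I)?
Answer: 0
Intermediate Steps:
R = -1 (R = -1*1 = -1)
I = 5 (I = (-1 + 6*1) + 0 = (-1 + 6) + 0 = 5 + 0 = 5)
u(y) = 0
z = 2939/2 (z = -1/2 - 3*(-490) = -1/2 + 1470 = 2939/2 ≈ 1469.5)
z*u(I) = (2939/2)*0 = 0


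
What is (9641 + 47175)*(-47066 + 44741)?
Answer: -132097200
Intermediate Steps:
(9641 + 47175)*(-47066 + 44741) = 56816*(-2325) = -132097200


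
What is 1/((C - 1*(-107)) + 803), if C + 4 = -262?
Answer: 1/644 ≈ 0.0015528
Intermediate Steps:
C = -266 (C = -4 - 262 = -266)
1/((C - 1*(-107)) + 803) = 1/((-266 - 1*(-107)) + 803) = 1/((-266 + 107) + 803) = 1/(-159 + 803) = 1/644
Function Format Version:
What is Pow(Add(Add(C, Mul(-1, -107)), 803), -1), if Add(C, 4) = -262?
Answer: Rational(1, 644) ≈ 0.0015528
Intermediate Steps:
C = -266 (C = Add(-4, -262) = -266)
Pow(Add(Add(C, Mul(-1, -107)), 803), -1) = Pow(Add(Add(-266, Mul(-1, -107)), 803), -1) = Pow(Add(Add(-266, 107), 803), -1) = Pow(Add(-159, 803), -1) = Pow(644, -1) = Rational(1, 644)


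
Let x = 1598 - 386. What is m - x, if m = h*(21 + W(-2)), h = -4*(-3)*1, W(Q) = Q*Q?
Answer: -912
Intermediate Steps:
W(Q) = Q²
h = 12 (h = 12*1 = 12)
x = 1212
m = 300 (m = 12*(21 + (-2)²) = 12*(21 + 4) = 12*25 = 300)
m - x = 300 - 1*1212 = 300 - 1212 = -912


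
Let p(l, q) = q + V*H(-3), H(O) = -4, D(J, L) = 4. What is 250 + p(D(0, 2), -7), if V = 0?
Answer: 243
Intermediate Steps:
p(l, q) = q (p(l, q) = q + 0*(-4) = q + 0 = q)
250 + p(D(0, 2), -7) = 250 - 7 = 243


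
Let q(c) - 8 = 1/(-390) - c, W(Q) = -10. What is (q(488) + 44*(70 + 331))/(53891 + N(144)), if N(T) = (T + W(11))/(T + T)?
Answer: 160655016/504424115 ≈ 0.31849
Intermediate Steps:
q(c) = 3119/390 - c (q(c) = 8 + (1/(-390) - c) = 8 + (-1/390 - c) = 3119/390 - c)
N(T) = (-10 + T)/(2*T) (N(T) = (T - 10)/(T + T) = (-10 + T)/((2*T)) = (-10 + T)*(1/(2*T)) = (-10 + T)/(2*T))
(q(488) + 44*(70 + 331))/(53891 + N(144)) = ((3119/390 - 1*488) + 44*(70 + 331))/(53891 + (½)*(-10 + 144)/144) = ((3119/390 - 488) + 44*401)/(53891 + (½)*(1/144)*134) = (-187201/390 + 17644)/(53891 + 67/144) = 6693959/(390*(7760371/144)) = (6693959/390)*(144/7760371) = 160655016/504424115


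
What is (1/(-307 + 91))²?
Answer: 1/46656 ≈ 2.1433e-5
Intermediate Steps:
(1/(-307 + 91))² = (1/(-216))² = (-1/216)² = 1/46656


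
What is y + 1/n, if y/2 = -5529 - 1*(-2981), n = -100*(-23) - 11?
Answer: -11664743/2289 ≈ -5096.0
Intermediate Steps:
n = 2289 (n = 2300 - 11 = 2289)
y = -5096 (y = 2*(-5529 - 1*(-2981)) = 2*(-5529 + 2981) = 2*(-2548) = -5096)
y + 1/n = -5096 + 1/2289 = -11664743/2289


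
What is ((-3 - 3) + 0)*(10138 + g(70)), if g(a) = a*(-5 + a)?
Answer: -88128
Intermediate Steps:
((-3 - 3) + 0)*(10138 + g(70)) = ((-3 - 3) + 0)*(10138 + 70*(-5 + 70)) = (-6 + 0)*(10138 + 70*65) = -6*(10138 + 4550) = -6*14688 = -88128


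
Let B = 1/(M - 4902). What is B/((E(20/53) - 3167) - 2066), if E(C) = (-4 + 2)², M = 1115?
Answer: 1/19802223 ≈ 5.0499e-8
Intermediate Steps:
B = -1/3787 (B = 1/(1115 - 4902) = 1/(-3787) = -1/3787 ≈ -0.00026406)
E(C) = 4 (E(C) = (-2)² = 4)
B/((E(20/53) - 3167) - 2066) = -1/(3787*((4 - 3167) - 2066)) = -1/(3787*(-3163 - 2066)) = -1/3787/(-5229) = -1/3787*(-1/5229) = 1/19802223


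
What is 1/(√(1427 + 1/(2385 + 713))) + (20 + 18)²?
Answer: 1444 + √13695784006/4420847 ≈ 1444.0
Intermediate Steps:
1/(√(1427 + 1/(2385 + 713))) + (20 + 18)² = 1/(√(1427 + 1/3098)) + 38² = 1/(√(1427 + 1/3098)) + 1444 = 1/(√(4420847/3098)) + 1444 = 1/(√13695784006/3098) + 1444 = √13695784006/4420847 + 1444 = 1444 + √13695784006/4420847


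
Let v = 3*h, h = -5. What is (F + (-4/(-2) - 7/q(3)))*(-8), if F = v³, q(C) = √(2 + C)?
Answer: 26984 + 56*√5/5 ≈ 27009.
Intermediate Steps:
v = -15 (v = 3*(-5) = -15)
F = -3375 (F = (-15)³ = -3375)
(F + (-4/(-2) - 7/q(3)))*(-8) = (-3375 + (-4/(-2) - 7/√(2 + 3)))*(-8) = (-3375 + (-4*(-½) - 7*√5/5))*(-8) = (-3375 + (2 - 7*√5/5))*(-8) = (-3373 - 7*√5/5)*(-8) = 26984 + 56*√5/5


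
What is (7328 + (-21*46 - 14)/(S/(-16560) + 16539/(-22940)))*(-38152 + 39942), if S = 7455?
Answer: 2928941371840/200407 ≈ 1.4615e+7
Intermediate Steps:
(7328 + (-21*46 - 14)/(S/(-16560) + 16539/(-22940)))*(-38152 + 39942) = (7328 + (-21*46 - 14)/(7455/(-16560) + 16539/(-22940)))*(-38152 + 39942) = (7328 + (-966 - 14)/(7455*(-1/16560) + 16539*(-1/22940)))*1790 = (7328 - 980/(-497/1104 - 447/620))*1790 = (7328 - 980/(-200407/171120))*1790 = (7328 - 980*(-171120/200407))*1790 = (7328 + 167697600/200407)*1790 = (1636280096/200407)*1790 = 2928941371840/200407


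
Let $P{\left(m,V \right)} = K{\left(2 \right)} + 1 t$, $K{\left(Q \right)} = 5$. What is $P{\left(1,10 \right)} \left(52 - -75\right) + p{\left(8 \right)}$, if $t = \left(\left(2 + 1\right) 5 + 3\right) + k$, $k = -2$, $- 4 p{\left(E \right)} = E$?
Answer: $2665$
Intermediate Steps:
$p{\left(E \right)} = - \frac{E}{4}$
$t = 16$ ($t = \left(\left(2 + 1\right) 5 + 3\right) - 2 = \left(3 \cdot 5 + 3\right) - 2 = \left(15 + 3\right) - 2 = 18 - 2 = 16$)
$P{\left(m,V \right)} = 21$ ($P{\left(m,V \right)} = 5 + 1 \cdot 16 = 5 + 16 = 21$)
$P{\left(1,10 \right)} \left(52 - -75\right) + p{\left(8 \right)} = 21 \left(52 - -75\right) - 2 = 21 \left(52 + 75\right) - 2 = 21 \cdot 127 - 2 = 2667 - 2 = 2665$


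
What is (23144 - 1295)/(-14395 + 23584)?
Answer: 7283/3063 ≈ 2.3777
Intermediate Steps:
(23144 - 1295)/(-14395 + 23584) = 21849/9189 = 21849*(1/9189) = 7283/3063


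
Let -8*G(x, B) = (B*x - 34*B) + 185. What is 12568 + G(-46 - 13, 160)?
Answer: 115239/8 ≈ 14405.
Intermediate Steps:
G(x, B) = -185/8 + 17*B/4 - B*x/8 (G(x, B) = -((B*x - 34*B) + 185)/8 = -((-34*B + B*x) + 185)/8 = -(185 - 34*B + B*x)/8 = -185/8 + 17*B/4 - B*x/8)
12568 + G(-46 - 13, 160) = 12568 + (-185/8 + (17/4)*160 - ⅛*160*(-46 - 13)) = 12568 + (-185/8 + 680 - ⅛*160*(-59)) = 12568 + (-185/8 + 680 + 1180) = 12568 + 14695/8 = 115239/8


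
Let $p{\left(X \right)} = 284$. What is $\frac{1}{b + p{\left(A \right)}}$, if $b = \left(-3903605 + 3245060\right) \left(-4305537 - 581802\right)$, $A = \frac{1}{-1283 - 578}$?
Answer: $\frac{1}{3218532662039} \approx 3.107 \cdot 10^{-13}$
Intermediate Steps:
$A = - \frac{1}{1861}$ ($A = \frac{1}{-1861} = - \frac{1}{1861} \approx -0.00053735$)
$b = 3218532661755$ ($b = \left(-658545\right) \left(-4887339\right) = 3218532661755$)
$\frac{1}{b + p{\left(A \right)}} = \frac{1}{3218532661755 + 284} = \frac{1}{3218532662039}$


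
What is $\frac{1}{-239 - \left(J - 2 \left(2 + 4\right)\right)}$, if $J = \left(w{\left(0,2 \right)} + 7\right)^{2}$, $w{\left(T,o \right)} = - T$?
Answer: $- \frac{1}{276} \approx -0.0036232$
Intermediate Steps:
$J = 49$ ($J = \left(\left(-1\right) 0 + 7\right)^{2} = \left(0 + 7\right)^{2} = 7^{2} = 49$)
$\frac{1}{-239 - \left(J - 2 \left(2 + 4\right)\right)} = \frac{1}{-239 + \left(2 \left(2 + 4\right) - 49\right)} = \frac{1}{-239 + \left(2 \cdot 6 - 49\right)} = \frac{1}{-239 + \left(12 - 49\right)} = \frac{1}{-239 - 37} = \frac{1}{-276} = - \frac{1}{276}$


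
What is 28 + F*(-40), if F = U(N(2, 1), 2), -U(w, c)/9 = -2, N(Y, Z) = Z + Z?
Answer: -692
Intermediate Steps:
N(Y, Z) = 2*Z
U(w, c) = 18 (U(w, c) = -9*(-2) = 18)
F = 18
28 + F*(-40) = 28 + 18*(-40) = 28 - 720 = -692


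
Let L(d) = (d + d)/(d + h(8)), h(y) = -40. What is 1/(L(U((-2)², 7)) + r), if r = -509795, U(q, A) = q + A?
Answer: -29/14784077 ≈ -1.9616e-6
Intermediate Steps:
U(q, A) = A + q
L(d) = 2*d/(-40 + d) (L(d) = (d + d)/(d - 40) = (2*d)/(-40 + d) = 2*d/(-40 + d))
1/(L(U((-2)², 7)) + r) = 1/(2*(7 + (-2)²)/(-40 + (7 + (-2)²)) - 509795) = 1/(2*(7 + 4)/(-40 + (7 + 4)) - 509795) = 1/(2*11/(-40 + 11) - 509795) = 1/(2*11/(-29) - 509795) = 1/(2*11*(-1/29) - 509795) = 1/(-22/29 - 509795) = 1/(-14784077/29) = -29/14784077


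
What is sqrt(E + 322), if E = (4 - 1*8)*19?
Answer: sqrt(246) ≈ 15.684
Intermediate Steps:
E = -76 (E = (4 - 8)*19 = -4*19 = -76)
sqrt(E + 322) = sqrt(-76 + 322) = sqrt(246)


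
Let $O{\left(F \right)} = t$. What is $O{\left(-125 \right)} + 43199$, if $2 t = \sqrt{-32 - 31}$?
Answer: $43199 + \frac{3 i \sqrt{7}}{2} \approx 43199.0 + 3.9686 i$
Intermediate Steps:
$t = \frac{3 i \sqrt{7}}{2}$ ($t = \frac{\sqrt{-32 - 31}}{2} = \frac{\sqrt{-63}}{2} = \frac{3 i \sqrt{7}}{2} \approx 3.9686 i$)
$O{\left(F \right)} = \frac{3 i \sqrt{7}}{2}$
$O{\left(-125 \right)} + 43199 = \frac{3 i \sqrt{7}}{2} + 43199 = 43199 + \frac{3 i \sqrt{7}}{2}$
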